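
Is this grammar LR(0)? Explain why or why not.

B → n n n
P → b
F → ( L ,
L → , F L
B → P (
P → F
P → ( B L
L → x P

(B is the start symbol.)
Yes, the grammar is LR(0)

Augment with B' → B and build the canonical LR(0) collection (I0 = CLOSURE({[B' → . B]}), then GOTO on every symbol after a dot until no new states appear). It has 20 states:
  I0: { [B → . P (], [B → . n n n], [B' → . B], [F → . ( L ,], [P → . ( B L], [P → . F], [P → . b] }  — shift
  I1: { [B → . P (], [B → . n n n], [F → ( . L ,], [F → . ( L ,], [L → . , F L], [L → . x P], [P → ( . B L], [P → . ( B L], [P → . F], [P → . b] }  — shift
  I2: { [B' → B .] }  — accept
  I3: { [P → F .] }  — reduce
  I4: { [B → P . (] }  — shift
  I5: { [P → b .] }  — reduce
  I6: { [B → n . n n] }  — shift
  I7: { [B → n n . n] }  — shift
  I8: { [B → n n n .] }  — reduce
  I9: { [B → P ( .] }  — reduce
  I10: { [F → . ( L ,], [L → , . F L] }  — shift
  I11: { [L → . , F L], [L → . x P], [P → ( B . L] }  — shift
  I12: { [F → ( L . ,] }  — shift
  I13: { [F → . ( L ,], [L → x . P], [P → . ( B L], [P → . F], [P → . b] }  — shift
  I14: { [L → x P .] }  — reduce
  I15: { [F → ( L , .] }  — reduce
  I16: { [P → ( B L .] }  — reduce
  I17: { [F → ( . L ,], [L → . , F L], [L → . x P] }  — shift
  I18: { [L → , F . L], [L → . , F L], [L → . x P] }  — shift
  I19: { [L → , F L .] }  — reduce

Every state is either a pure shift/goto state or contains exactly one complete item and nothing to shift — no conflicts. The grammar is LR(0).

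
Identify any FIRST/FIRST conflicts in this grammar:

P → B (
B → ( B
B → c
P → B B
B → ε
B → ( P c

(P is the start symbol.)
FIRST sets of the non-terminals at (or reachable through a nullable prefix from) the front of some alternative:
  FIRST(B) = { '(', 'c', ε }

Productions for P:
  P → B (: FIRST = { '(', 'c' }
  P → B B: FIRST = { '(', 'c', ε }
Productions for B:
  B → ( B: FIRST = { '(' }
  B → c: FIRST = { 'c' }
  B → ε: FIRST = { ε }
  B → ( P c: FIRST = { '(' }

Conflict for P: P → B ( and P → B B
  Overlap: { '(', 'c' }
Conflict for B: B → ( B and B → ( P c
  Overlap: { '(' }

Answer: Yes. P → B '(' / P → B B on { '(', 'c' }; B → '(' B / B → '(' P c on { '(' }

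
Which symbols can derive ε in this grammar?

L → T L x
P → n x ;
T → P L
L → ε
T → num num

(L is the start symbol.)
A non-terminal is nullable if it can derive ε (the empty string): either it has an ε-production, or it has a production whose right-hand side consists entirely of nullable non-terminals.

ε-productions: L → ε
So L is immediately nullable.
No further non-terminal can be added: every production for the remaining non-terminals contains a terminal or a non-nullable non-terminal.
Nullable = { 'L' }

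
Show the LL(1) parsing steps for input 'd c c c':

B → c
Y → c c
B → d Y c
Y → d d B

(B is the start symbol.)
Stack is shown with the top on the left.

Stack    Input      Action
--------------------------
B $      d c c c $  output B → d Y c
d Y c $  d c c c $  match 'd'
Y c $    c c c $    output Y → c c
c c c $  c c c $    match 'c'
c c $    c c $      match 'c'
c $      c $        match 'c'
$        $          accept

The string is accepted.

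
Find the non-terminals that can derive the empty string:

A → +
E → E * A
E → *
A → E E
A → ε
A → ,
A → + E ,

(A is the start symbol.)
{ 'A' }

ε-productions: A → ε
So A is immediately nullable.
No further non-terminal can be added: every production for the remaining non-terminals contains a terminal or a non-nullable non-terminal.
Nullable = { 'A' }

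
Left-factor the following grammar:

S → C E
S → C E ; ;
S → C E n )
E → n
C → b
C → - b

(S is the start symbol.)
Left-factoring transforms A → αβ₁ | αβ₂ into A → αA' and A' → β₁ | β₂
(α is the longest common prefix among the alternatives). Repeat until
no nonterminal has two alternatives with a common prefix.

Round 1: S has alternatives sharing prefix 'C E'. Introduce S': S → C E S'
  Add: S' → ε
  Add: S' → ; ;
  Add: S' → n )

No remaining common prefixes — done.

Resulting grammar:
S → C E S'
S' → ε
S' → ; ;
S' → n )
E → n
C → b
C → - b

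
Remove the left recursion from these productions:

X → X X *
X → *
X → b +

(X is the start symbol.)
X → * X'
X → b + X'
X' → X * X'
X' → ε

X is directly left-recursive. The standard transformation for
  A → A α₁ | ... | A α_m | β₁ | ... | β_n
is
  A  → β₁ A' | ... | β_n A'
  A' → α₁ A' | ... | α_m A' | ε

X → * becomes X → * X'
X → b + becomes X → b + X'
X → X X * becomes X' → X * X'
Add X' → ε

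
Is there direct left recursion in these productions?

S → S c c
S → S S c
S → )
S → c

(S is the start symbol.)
Yes, S is left-recursive

Direct left recursion occurs when N → N α for some non-terminal N (the right-hand side begins with the left-hand side itself).

S → S c c: LEFT RECURSIVE (starts with S)
S → S S c: LEFT RECURSIVE (starts with S)
S → ): starts with ')'
S → c: starts with c

The grammar has direct left recursion on: S.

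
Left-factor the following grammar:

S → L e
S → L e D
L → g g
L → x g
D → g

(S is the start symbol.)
Left-factoring transforms A → αβ₁ | αβ₂ into A → αA' and A' → β₁ | β₂
(α is the longest common prefix among the alternatives). Repeat until
no nonterminal has two alternatives with a common prefix.

Round 1: S has alternatives sharing prefix 'L e'. Introduce S': S → L e S'
  Add: S' → ε
  Add: S' → D

No remaining common prefixes — done.

Resulting grammar:
S → L e S'
S' → ε
S' → D
L → g g
L → x g
D → g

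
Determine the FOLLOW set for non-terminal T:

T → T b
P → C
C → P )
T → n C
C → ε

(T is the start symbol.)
{ $, 'b' }

T is the start symbol, so $ ∈ FOLLOW(T).
In T → T b: T is followed by b, add FIRST(b) \ {ε} = { 'b' }

Taking the union: FOLLOW(T) = { $, 'b' }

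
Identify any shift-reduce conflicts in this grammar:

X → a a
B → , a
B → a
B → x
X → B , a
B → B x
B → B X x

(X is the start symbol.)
Augment with X' → X and build the canonical LR(0) collection (I0 = CLOSURE({[X' → . X]}), then GOTO on every symbol after a dot until no new states appear). It has 13 states:
  I0: { [B → . , a], [B → . B X x], [B → . B x], [B → . a], [B → . x], [X → . B , a], [X → . a a], [X' → . X] }  — shift
  I1: { [B → , . a] }  — shift
  I2: { [B → . , a], [B → . B X x], [B → . B x], [B → . a], [B → . x], [B → B . X x], [B → B . x], [X → . B , a], [X → . a a], [X → B . , a] }  — shift
  I3: { [X' → X .] }  — accept
  I4: { [B → a .], [X → a . a] }  — shift, reduce
  I5: { [B → x .] }  — reduce
  I6: { [X → a a .] }  — reduce
  I7: { [B → , . a], [X → B , . a] }  — shift
  I8: { [B → B X . x] }  — shift
  I9: { [B → B x .], [B → x .] }  — 2 reduces
  I10: { [B → B X x .] }  — reduce
  I11: { [B → , a .], [X → B , a .] }  — 2 reduces
  I12: { [B → , a .] }  — reduce

I4 contains reduce item [B → a .] and shift item [X → a . a] — shift-reduce conflict.

Answer: Yes — I4: [B → a .] vs [X → a . a]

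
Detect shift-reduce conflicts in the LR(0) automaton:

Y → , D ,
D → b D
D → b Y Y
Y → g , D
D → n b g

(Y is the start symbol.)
Augment with Y' → Y and build the canonical LR(0) collection (I0 = CLOSURE({[Y' → . Y]}), then GOTO on every symbol after a dot until no new states appear). It has 15 states:
  I0: { [Y → . , D ,], [Y → . g , D], [Y' → . Y] }  — shift
  I1: { [D → . b D], [D → . b Y Y], [D → . n b g], [Y → , . D ,] }  — shift
  I2: { [Y' → Y .] }  — accept
  I3: { [Y → g . , D] }  — shift
  I4: { [D → . b D], [D → . b Y Y], [D → . n b g], [Y → g , . D] }  — shift
  I5: { [Y → g , D .] }  — reduce
  I6: { [D → . b D], [D → . b Y Y], [D → . n b g], [D → b . D], [D → b . Y Y], [Y → . , D ,], [Y → . g , D] }  — shift
  I7: { [D → n . b g] }  — shift
  I8: { [D → n b . g] }  — shift
  I9: { [D → n b g .] }  — reduce
  I10: { [D → b D .] }  — reduce
  I11: { [D → b Y . Y], [Y → . , D ,], [Y → . g , D] }  — shift
  I12: { [D → b Y Y .] }  — reduce
  I13: { [Y → , D . ,] }  — shift
  I14: { [Y → , D , .] }  — reduce

No state contains both a complete item and a shift item.

Answer: No shift-reduce conflicts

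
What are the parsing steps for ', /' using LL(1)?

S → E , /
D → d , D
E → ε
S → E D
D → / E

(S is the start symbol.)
Stack is shown with the top on the left.

Stack    Input  Action
----------------------
S $      , / $  output S → E , /
E , / $  , / $  output E → ε
, / $    , / $  match ','
/ $      / $    match '/'
$        $      accept

The string is accepted.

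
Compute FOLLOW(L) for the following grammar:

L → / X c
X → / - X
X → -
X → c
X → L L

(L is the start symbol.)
{ $, '/', 'c' }

To compute FOLLOW(L), find every occurrence of L on a right-hand side N → α L β: add FIRST(β) \ {ε}, and if β is empty or nullable also add FOLLOW(N). Iterate to a fixed point.

L is the start symbol, so $ ∈ FOLLOW(L).
In X → L L: L is followed by L, add FIRST(L) \ {ε} = { '/' }
In X → L L: L is at the end, add FOLLOW(X)

The FOLLOW sets referred to above (computed the same way, to a fixed point):
  FOLLOW(X) = { 'c' }

Taking the union: FOLLOW(L) = { $, '/', 'c' }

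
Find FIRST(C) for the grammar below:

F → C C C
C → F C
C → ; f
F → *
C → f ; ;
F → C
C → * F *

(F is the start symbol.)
To compute FIRST(C), examine every production with C on the left-hand side, reading each right-hand side left to right until a non-nullable symbol is reached.

FIRST sets of the other non-terminals involved (by the same procedure, iterated to a fixed point):
  FIRST(F) = { '*', ';', 'f' }

From C → F C:
  - F is a non-terminal: add FIRST(F) \ {ε} = { '*', ';', 'f' }
    F is not nullable, so stop
From C → ; f:
  - ';' is a terminal: add ';' and stop
From C → f ; ;:
  - f is a terminal: add 'f' and stop
From C → * F *:
  - '*' is a terminal: add '*' and stop

Collecting: FIRST(C) = { '*', ';', 'f' }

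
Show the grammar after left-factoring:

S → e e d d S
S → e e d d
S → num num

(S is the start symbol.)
S → e e d d S'
S' → S
S' → ε
S → num num

Left-factoring transforms A → αβ₁ | αβ₂ into A → αA' and A' → β₁ | β₂
(α is the longest common prefix among the alternatives). Repeat until
no nonterminal has two alternatives with a common prefix.

Round 1: S has alternatives sharing prefix 'e e d d'. Introduce S': S → e e d d S'
  Add: S' → S
  Add: S' → ε

No remaining common prefixes — done.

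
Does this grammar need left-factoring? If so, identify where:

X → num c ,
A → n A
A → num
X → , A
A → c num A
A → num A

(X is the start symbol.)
Left-factoring is needed when two productions for the same non-terminal
share a common prefix on the right-hand side.

Productions for X:
  X → num c ,
  X → , A
Productions for A:
  A → n A
  A → num
  A → c num A
  A → num A

Found common prefix 'num' in productions for A

Answer: Yes, A has productions with common prefix 'num'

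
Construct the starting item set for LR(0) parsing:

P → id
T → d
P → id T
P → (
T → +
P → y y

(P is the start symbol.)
First, augment the grammar with P' → P
I₀ = CLOSURE({ [P' → . P] }):
  [P' → . P] has the dot before P: add [P → . id], [P → . id T], [P → . (], [P → . y y]
No further items can be added.

I₀ = { [P → . (], [P → . id T], [P → . id], [P → . y y], [P' → . P] }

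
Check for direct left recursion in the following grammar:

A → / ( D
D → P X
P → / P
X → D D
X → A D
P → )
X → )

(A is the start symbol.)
A → / ( D: starts with '/'
D → P X: starts with P
P → / P: starts with '/'
X → D D: starts with D
X → A D: starts with A
P → ): starts with ')'
X → ): starts with ')'

No direct left recursion found.

Answer: No direct left recursion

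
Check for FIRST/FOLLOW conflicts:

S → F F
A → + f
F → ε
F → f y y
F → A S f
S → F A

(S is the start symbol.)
Yes. S → F A with FOLLOW(S) on { 'f' }; F → f y y with FOLLOW(F) on { 'f' }; F → A S f with FOLLOW(F) on { '+' }

A FIRST/FOLLOW conflict occurs when a non-terminal N has a nullable alternative N → β (β ⇒* ε) and another alternative N → α with FIRST(α) ∩ FOLLOW(N) ≠ ∅: on such a lookahead the parser cannot decide between expanding α and letting N vanish via β.

Nullable non-terminals: F, S.
FIRST sets used below: FIRST(A) = { '+' }, FIRST(F) = { '+', 'f', ε }

F: nullable alternative(s) F → ε; FOLLOW(F) = { $, '+', 'f' }
  F → ε: FIRST \ {ε} = { } — this is the only nullable alternative, skip
  F → f y y: FIRST \ {ε} = { 'f' } — overlaps FOLLOW(F) on { 'f' }: CONFLICT
  F → A S f: FIRST \ {ε} = { '+' } — overlaps FOLLOW(F) on { '+' }: CONFLICT

S: nullable alternative(s) S → F F; FOLLOW(S) = { $, 'f' }
  S → F F: FIRST \ {ε} = { '+', 'f' } — this is the only nullable alternative, skip
  S → F A: FIRST \ {ε} = { '+', 'f' } — overlaps FOLLOW(S) on { 'f' }: CONFLICT

A has no nullable alternative, so no FIRST/FOLLOW check is needed there.

So the grammar has 3 FIRST/FOLLOW conflicts (marked CONFLICT above).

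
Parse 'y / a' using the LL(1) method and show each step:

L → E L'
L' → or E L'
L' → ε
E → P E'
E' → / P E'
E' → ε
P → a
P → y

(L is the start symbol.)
Stack is shown with the top on the left.

Stack        Input    Action
----------------------------
L $          y / a $  output L → E L'
E L' $       y / a $  output E → P E'
P E' L' $    y / a $  output P → y
y E' L' $    y / a $  match 'y'
E' L' $      / a $    output E' → / P E'
/ P E' L' $  / a $    match '/'
P E' L' $    a $      output P → a
a E' L' $    a $      match 'a'
E' L' $      $        output E' → ε
L' $         $        output L' → ε
$            $        accept

The string is accepted.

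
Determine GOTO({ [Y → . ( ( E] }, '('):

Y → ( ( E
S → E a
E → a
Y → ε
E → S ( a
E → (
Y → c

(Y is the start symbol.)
GOTO(I, '(') = CLOSURE({ [A → αX.β] : [A → α.Xβ] ∈ I, X = '(' })

Items with dot before '(', with the dot advanced:
  [Y → . ( ( E] → [Y → ( . ( E]
Closure adds nothing (no advanced item has the dot before a non-terminal).

GOTO = { [Y → ( . ( E] }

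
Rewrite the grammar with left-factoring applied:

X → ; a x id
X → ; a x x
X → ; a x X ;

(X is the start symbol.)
Left-factoring transforms A → αβ₁ | αβ₂ into A → αA' and A' → β₁ | β₂
(α is the longest common prefix among the alternatives). Repeat until
no nonterminal has two alternatives with a common prefix.

Round 1: X has alternatives sharing prefix '; a x'. Introduce X': X → ; a x X'
  Add: X' → id
  Add: X' → x
  Add: X' → X ;

No remaining common prefixes — done.

Resulting grammar:
X → ; a x X'
X' → id
X' → x
X' → X ;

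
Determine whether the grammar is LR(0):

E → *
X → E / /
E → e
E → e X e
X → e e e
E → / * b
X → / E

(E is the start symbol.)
No. Shift-reduce conflict between [E → e .] and [E → . *]

A grammar is LR(0) if no state in the canonical LR(0) collection has:
  - both a shift item (dot before a terminal) and a complete item (shift-reduce conflict), or
  - two or more complete items (reduce-reduce conflict; the accept item [E' → E .] counts as a complete item here).

Augment with E' → E and build the canonical LR(0) collection (I0 = CLOSURE({[E' → . E]}), then GOTO on every symbol after a dot until no new states appear). It has 18 states:
  I0: { [E → . *], [E → . / * b], [E → . e X e], [E → . e], [E' → . E] }  — shift
  I1: { [E → * .] }  — reduce
  I2: { [E → / . * b] }  — shift
  I3: { [E' → E .] }  — accept
  I4: { [E → . *], [E → . / * b], [E → . e X e], [E → . e], [E → e . X e], [E → e .], [X → . / E], [X → . E / /], [X → . e e e] }  — shift, reduce
  I5: { [E → . *], [E → . / * b], [E → . e X e], [E → . e], [E → / . * b], [X → / . E] }  — shift
  I6: { [X → E . / /] }  — shift
  I7: { [E → e X . e] }  — shift
  I8: { [E → . *], [E → . / * b], [E → . e X e], [E → . e], [E → e . X e], [E → e .], [X → . / E], [X → . E / /], [X → . e e e], [X → e . e e] }  — shift, reduce
  I9: { [E → . *], [E → . / * b], [E → . e X e], [E → . e], [E → e . X e], [E → e .], [X → . / E], [X → . E / /], [X → . e e e], [X → e . e e], [X → e e . e] }  — shift, reduce
  I10: { [E → . *], [E → . / * b], [E → . e X e], [E → . e], [E → e . X e], [E → e .], [X → . / E], [X → . E / /], [X → . e e e], [X → e . e e], [X → e e . e], [X → e e e .] }  — shift, 2 reduces
  I11: { [E → e X e .] }  — reduce
  I12: { [X → E / . /] }  — shift
  I13: { [X → E / / .] }  — reduce
  I14: { [E → * .], [E → / * . b] }  — shift, reduce
  I15: { [X → / E .] }  — reduce
  I16: { [E → / * b .] }  — reduce
  I17: { [E → / * . b] }  — shift

Conflict in state I4:
  Shift-reduce conflict between [E → e .] and [E → . *]
So the grammar is NOT LR(0).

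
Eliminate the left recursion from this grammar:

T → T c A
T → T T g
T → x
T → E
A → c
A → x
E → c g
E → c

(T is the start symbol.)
T is directly left-recursive. The standard transformation for
  A → A α₁ | ... | A α_m | β₁ | ... | β_n
is
  A  → β₁ A' | ... | β_n A'
  A' → α₁ A' | ... | α_m A' | ε

T → x becomes T → x T'
T → E becomes T → E T'
T → T c A becomes T' → c A T'
T → T T g becomes T' → T g T'
Add T' → ε

Productions for other non-terminals are unchanged:
  A → c
  A → x
  E → c g
  E → c

Resulting grammar:
T → x T'
T → E T'
T' → c A T'
T' → T g T'
T' → ε
A → c
A → x
E → c g
E → c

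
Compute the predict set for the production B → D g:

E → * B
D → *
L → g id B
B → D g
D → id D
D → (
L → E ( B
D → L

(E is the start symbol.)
PREDICT(B → D g) = (FIRST(RHS) \ {ε}) ∪ (FOLLOW(B) if ε ∈ FIRST(RHS), i.e. RHS ⇒* ε)
FIRST(D) = { '(', '*', 'g', 'id' }
FIRST(D g) = { '(', '*', 'g', 'id' }
ε ∉ FIRST(D g), so FOLLOW(B) is not added.
PREDICT(B → D g) = { '(', '*', 'g', 'id' }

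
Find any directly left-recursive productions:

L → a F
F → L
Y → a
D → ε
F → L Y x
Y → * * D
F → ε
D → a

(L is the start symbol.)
Direct left recursion occurs when N → N α for some non-terminal N (the right-hand side begins with the left-hand side itself).

L → a F: starts with a
F → L: starts with L
Y → a: starts with a
D → ε: starts with ε
F → L Y x: starts with L
Y → * * D: starts with '*'
F → ε: starts with ε
D → a: starts with a

No direct left recursion found.

Answer: No direct left recursion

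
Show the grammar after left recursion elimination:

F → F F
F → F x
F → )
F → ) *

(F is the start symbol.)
F is directly left-recursive. The standard transformation for
  A → A α₁ | ... | A α_m | β₁ | ... | β_n
is
  A  → β₁ A' | ... | β_n A'
  A' → α₁ A' | ... | α_m A' | ε

F → ) becomes F → ) F'
F → ) * becomes F → ) * F'
F → F F becomes F' → F F'
F → F x becomes F' → x F'
Add F' → ε

Resulting grammar:
F → ) F'
F → ) * F'
F' → F F'
F' → x F'
F' → ε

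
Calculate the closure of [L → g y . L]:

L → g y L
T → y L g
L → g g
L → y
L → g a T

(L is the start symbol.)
{ [L → . g a T], [L → . g g], [L → . g y L], [L → . y], [L → g y . L] }

To compute CLOSURE, for each item [A → α.Bβ] where B is a non-terminal, add [B → .γ] for all productions B → γ; repeat for the newly added items until nothing changes.

Start with: [L → g y . L]
  [L → g y . L] has the dot before L: add [L → . g y L], [L → . g g], [L → . y], [L → . g a T]
No further items can be added.

CLOSURE = { [L → . g a T], [L → . g g], [L → . g y L], [L → . y], [L → g y . L] }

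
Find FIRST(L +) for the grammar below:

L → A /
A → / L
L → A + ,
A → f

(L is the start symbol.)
{ '/', 'f' }

FIRST sets of the non-terminals involved (from the grammar, by fixed-point iteration):
  FIRST(L) = { '/', 'f' }

To compute FIRST(L +), process the symbols left to right:
Symbol L is a non-terminal. Add FIRST(L) \ {ε} = { '/', 'f' }
L is not nullable (ε ∉ FIRST(L)), so stop here.
FIRST(L +) = { '/', 'f' }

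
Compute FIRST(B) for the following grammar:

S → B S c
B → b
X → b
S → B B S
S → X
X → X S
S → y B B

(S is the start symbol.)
From B → b:
  - b is a terminal: add 'b' and stop

Collecting: FIRST(B) = { 'b' }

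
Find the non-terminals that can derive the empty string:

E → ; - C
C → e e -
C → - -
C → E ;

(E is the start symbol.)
There are no ε-productions, so no non-terminal can derive ε.
No non-terminals are nullable.

Answer: None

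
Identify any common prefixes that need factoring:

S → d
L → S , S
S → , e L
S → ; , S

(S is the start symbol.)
Left-factoring is needed when two productions for the same non-terminal
share a common prefix on the right-hand side.

Productions for S:
  S → d
  S → , e L
  S → ; , S

No common prefixes found.

Answer: No, left-factoring is not needed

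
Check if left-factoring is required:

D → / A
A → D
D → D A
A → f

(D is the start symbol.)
Left-factoring is needed when two productions for the same non-terminal
share a common prefix on the right-hand side.

Productions for D:
  D → / A
  D → D A
Productions for A:
  A → D
  A → f

No common prefixes found.

Answer: No, left-factoring is not needed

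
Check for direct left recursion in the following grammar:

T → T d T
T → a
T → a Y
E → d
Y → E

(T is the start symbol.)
T → T d T: LEFT RECURSIVE (starts with T)
T → a: starts with a
T → a Y: starts with a
E → d: starts with d
Y → E: starts with E

The grammar has direct left recursion on: T.

Answer: Yes, T is left-recursive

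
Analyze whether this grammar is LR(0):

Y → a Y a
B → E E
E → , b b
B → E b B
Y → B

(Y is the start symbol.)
Yes, the grammar is LR(0)

Augment with Y' → Y and build the canonical LR(0) collection (I0 = CLOSURE({[Y' → . Y]}), then GOTO on every symbol after a dot until no new states appear). It has 13 states:
  I0: { [B → . E E], [B → . E b B], [E → . , b b], [Y → . B], [Y → . a Y a], [Y' → . Y] }  — shift
  I1: { [E → , . b b] }  — shift
  I2: { [Y → B .] }  — reduce
  I3: { [B → E . E], [B → E . b B], [E → . , b b] }  — shift
  I4: { [Y' → Y .] }  — accept
  I5: { [B → . E E], [B → . E b B], [E → . , b b], [Y → . B], [Y → . a Y a], [Y → a . Y a] }  — shift
  I6: { [Y → a Y . a] }  — shift
  I7: { [Y → a Y a .] }  — reduce
  I8: { [B → E E .] }  — reduce
  I9: { [B → . E E], [B → . E b B], [B → E b . B], [E → . , b b] }  — shift
  I10: { [B → E b B .] }  — reduce
  I11: { [E → , b . b] }  — shift
  I12: { [E → , b b .] }  — reduce

Every state is either a pure shift/goto state or contains exactly one complete item and nothing to shift — no conflicts. The grammar is LR(0).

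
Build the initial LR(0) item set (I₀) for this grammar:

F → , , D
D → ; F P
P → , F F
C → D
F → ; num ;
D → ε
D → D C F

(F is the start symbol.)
{ [F → . , , D], [F → . ; num ;], [F' → . F] }

First, augment the grammar with F' → F
I₀ = CLOSURE({ [F' → . F] }):
  [F' → . F] has the dot before F: add [F → . , , D], [F → . ; num ;]
No further items can be added.

I₀ = { [F → . , , D], [F → . ; num ;], [F' → . F] }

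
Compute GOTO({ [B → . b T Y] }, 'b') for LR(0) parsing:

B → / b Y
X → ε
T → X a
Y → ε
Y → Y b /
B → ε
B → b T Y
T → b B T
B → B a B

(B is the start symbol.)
GOTO(I, 'b') = CLOSURE({ [A → αX.β] : [A → α.Xβ] ∈ I, X = 'b' })

Items with dot before 'b', with the dot advanced:
  [B → . b T Y] → [B → b . T Y]
Closure of the advanced items:
  [B → b . T Y] has the dot before T: add [T → . X a], [T → . b B T]
  [T → . X a] has the dot before X: add [X → .]

GOTO = { [B → b . T Y], [T → . X a], [T → . b B T], [X → .] }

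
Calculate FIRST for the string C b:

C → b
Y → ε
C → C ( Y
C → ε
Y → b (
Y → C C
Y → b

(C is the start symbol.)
FIRST sets of the non-terminals involved (from the grammar, by fixed-point iteration):
  FIRST(C) = { '(', 'b', ε }

To compute FIRST(C b), process the symbols left to right:
Symbol C is a non-terminal. Add FIRST(C) \ {ε} = { '(', 'b' }
C is nullable (ε ∈ FIRST(C)), continue to the next symbol.
Symbol b is a terminal. Add 'b' and stop.
FIRST(C b) = { '(', 'b' }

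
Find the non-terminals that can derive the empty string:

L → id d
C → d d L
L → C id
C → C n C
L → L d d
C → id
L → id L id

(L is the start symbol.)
A non-terminal is nullable if it can derive ε (the empty string): either it has an ε-production, or it has a production whose right-hand side consists entirely of nullable non-terminals.

There are no ε-productions, so no non-terminal can derive ε.
No non-terminals are nullable.

Answer: None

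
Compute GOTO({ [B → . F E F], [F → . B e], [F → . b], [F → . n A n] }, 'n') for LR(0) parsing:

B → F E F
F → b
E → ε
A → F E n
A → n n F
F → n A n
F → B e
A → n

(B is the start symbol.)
{ [A → . F E n], [A → . n n F], [A → . n], [B → . F E F], [F → . B e], [F → . b], [F → . n A n], [F → n . A n] }

GOTO(I, 'n') = CLOSURE({ [A → αX.β] : [A → α.Xβ] ∈ I, X = 'n' })

Items with dot before 'n', with the dot advanced:
  [F → . n A n] → [F → n . A n]
Closure of the advanced items:
  [F → n . A n] has the dot before A: add [A → . F E n], [A → . n n F], [A → . n]
  [A → . F E n] has the dot before F: add [F → . b], [F → . n A n], [F → . B e]
  [F → . B e] has the dot before B: add [B → . F E F]

GOTO = { [A → . F E n], [A → . n n F], [A → . n], [B → . F E F], [F → . B e], [F → . b], [F → . n A n], [F → n . A n] }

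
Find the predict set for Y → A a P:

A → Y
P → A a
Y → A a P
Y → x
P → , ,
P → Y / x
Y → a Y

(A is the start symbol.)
PREDICT(Y → A a P) = (FIRST(RHS) \ {ε}) ∪ (FOLLOW(Y) if ε ∈ FIRST(RHS), i.e. RHS ⇒* ε)
FIRST(A) = { 'a', 'x' }
FIRST(A a P) = { 'a', 'x' }
ε ∉ FIRST(A a P), so FOLLOW(Y) is not added.
PREDICT(Y → A a P) = { 'a', 'x' }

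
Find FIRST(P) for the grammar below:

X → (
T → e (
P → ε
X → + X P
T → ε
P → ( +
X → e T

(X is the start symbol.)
{ '(', ε }

To compute FIRST(P), examine every production with P on the left-hand side, reading each right-hand side left to right until a non-nullable symbol is reached.

From P → ε:
  - ε-production, so ε ∈ FIRST(P)
From P → ( +:
  - '(' is a terminal: add '(' and stop

Collecting: FIRST(P) = { '(', ε }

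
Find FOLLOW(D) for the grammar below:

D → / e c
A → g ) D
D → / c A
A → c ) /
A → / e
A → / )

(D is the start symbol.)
{ $ }

D is the start symbol, so $ ∈ FOLLOW(D).
In A → g ) D: D is at the end, add FOLLOW(A)

The FOLLOW sets referred to above (computed the same way, to a fixed point):
  FOLLOW(A) = { $ }

Taking the union: FOLLOW(D) = { $ }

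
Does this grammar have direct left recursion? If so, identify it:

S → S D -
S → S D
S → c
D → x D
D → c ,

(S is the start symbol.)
Yes, S is left-recursive

S → S D -: LEFT RECURSIVE (starts with S)
S → S D: LEFT RECURSIVE (starts with S)
S → c: starts with c
D → x D: starts with x
D → c ,: starts with c

The grammar has direct left recursion on: S.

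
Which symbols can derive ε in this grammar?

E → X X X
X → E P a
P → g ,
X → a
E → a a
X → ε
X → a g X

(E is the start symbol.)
{ 'E', 'X' }

A non-terminal is nullable if it can derive ε (the empty string): either it has an ε-production, or it has a production whose right-hand side consists entirely of nullable non-terminals.

ε-productions: X → ε
So X is immediately nullable.
E → X X X: every symbol on the right is nullable, so E is nullable too.
No further non-terminal can be added: every production for the remaining non-terminals contains a terminal or a non-nullable non-terminal.
Nullable = { 'E', 'X' }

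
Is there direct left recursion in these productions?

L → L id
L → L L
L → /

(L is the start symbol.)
Yes, L is left-recursive

L → L id: LEFT RECURSIVE (starts with L)
L → L L: LEFT RECURSIVE (starts with L)
L → /: starts with '/'

The grammar has direct left recursion on: L.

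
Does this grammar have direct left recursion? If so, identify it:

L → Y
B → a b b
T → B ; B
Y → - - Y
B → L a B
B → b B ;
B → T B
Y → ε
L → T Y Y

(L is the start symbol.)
Direct left recursion occurs when N → N α for some non-terminal N (the right-hand side begins with the left-hand side itself).

L → Y: starts with Y
B → a b b: starts with a
T → B ; B: starts with B
Y → - - Y: starts with '-'
B → L a B: starts with L
B → b B ;: starts with b
B → T B: starts with T
Y → ε: starts with ε
L → T Y Y: starts with T

No direct left recursion found.

Answer: No direct left recursion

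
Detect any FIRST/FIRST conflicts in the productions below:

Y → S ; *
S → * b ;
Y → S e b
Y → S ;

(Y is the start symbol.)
FIRST sets of the non-terminals at (or reachable through a nullable prefix from) the front of some alternative:
  FIRST(S) = { '*' }

Productions for Y:
  Y → S ; *: FIRST = { '*' }
  Y → S e b: FIRST = { '*' }
  Y → S ;: FIRST = { '*' }
S has only one production, so no FIRST/FIRST conflict is possible there.

Conflict for Y: Y → S ; * and Y → S e b
  Overlap: { '*' }
Conflict for Y: Y → S ; * and Y → S ;
  Overlap: { '*' }
Conflict for Y: Y → S e b and Y → S ;
  Overlap: { '*' }

Answer: Yes. Y → S ';' '*' / Y → S e b on { '*' }; Y → S ';' '*' / Y → S ';' on { '*' }; Y → S e b / Y → S ';' on { '*' }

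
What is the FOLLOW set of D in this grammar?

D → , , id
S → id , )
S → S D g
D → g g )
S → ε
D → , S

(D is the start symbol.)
{ $, 'g' }

To compute FOLLOW(D), find every occurrence of D on a right-hand side N → α D β: add FIRST(β) \ {ε}, and if β is empty or nullable also add FOLLOW(N). Iterate to a fixed point.

D is the start symbol, so $ ∈ FOLLOW(D).
In S → S D g: D is followed by g, add FIRST(g) \ {ε} = { 'g' }

Taking the union: FOLLOW(D) = { $, 'g' }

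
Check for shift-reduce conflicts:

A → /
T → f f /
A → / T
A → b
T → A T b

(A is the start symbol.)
Augment with A' → A and build the canonical LR(0) collection (I0 = CLOSURE({[A' → . A]}), then GOTO on every symbol after a dot until no new states appear). It has 11 states:
  I0: { [A → . / T], [A → . /], [A → . b], [A' → . A] }  — shift
  I1: { [A → . / T], [A → . /], [A → . b], [A → / . T], [A → / .], [T → . A T b], [T → . f f /] }  — shift, reduce
  I2: { [A' → A .] }  — accept
  I3: { [A → b .] }  — reduce
  I4: { [A → . / T], [A → . /], [A → . b], [T → . A T b], [T → . f f /], [T → A . T b] }  — shift
  I5: { [A → / T .] }  — reduce
  I6: { [T → f . f /] }  — shift
  I7: { [T → f f . /] }  — shift
  I8: { [T → f f / .] }  — reduce
  I9: { [T → A T . b] }  — shift
  I10: { [T → A T b .] }  — reduce

I1 contains reduce item [A → / .] and shift items [A → . /], [A → . / T], [A → . b], [T → . f f /] — shift-reduce conflict.

Answer: Yes — I1: [A → / .] vs [A → . /]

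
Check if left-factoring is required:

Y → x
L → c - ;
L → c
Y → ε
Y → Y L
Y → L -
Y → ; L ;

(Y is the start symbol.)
Left-factoring is needed when two productions for the same non-terminal
share a common prefix on the right-hand side.

Productions for Y:
  Y → x
  Y → ε
  Y → Y L
  Y → L -
  Y → ; L ;
Productions for L:
  L → c - ;
  L → c

Found common prefix 'c' in productions for L

Answer: Yes, L has productions with common prefix 'c'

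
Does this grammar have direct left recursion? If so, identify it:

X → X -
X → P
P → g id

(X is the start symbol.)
Yes, X is left-recursive

X → X -: LEFT RECURSIVE (starts with X)
X → P: starts with P
P → g id: starts with g

The grammar has direct left recursion on: X.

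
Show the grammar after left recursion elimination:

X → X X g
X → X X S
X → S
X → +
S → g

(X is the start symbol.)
X → S X'
X → + X'
X' → X g X'
X' → X S X'
X' → ε
S → g

X is directly left-recursive. The standard transformation for
  A → A α₁ | ... | A α_m | β₁ | ... | β_n
is
  A  → β₁ A' | ... | β_n A'
  A' → α₁ A' | ... | α_m A' | ε

X → S becomes X → S X'
X → + becomes X → + X'
X → X X g becomes X' → X g X'
X → X X S becomes X' → X S X'
Add X' → ε

Productions for other non-terminals are unchanged:
  S → g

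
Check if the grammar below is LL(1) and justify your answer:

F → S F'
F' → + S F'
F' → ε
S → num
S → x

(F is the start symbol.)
Relevant sets:
  FOLLOW(F') = { $ }

For F':
  PREDICT(F' → '+' S F') = { '+' }
  PREDICT(F' → ε) = { $ }
For S:
  PREDICT(S → num) = { 'num' }
  PREDICT(S → x) = { 'x' }
F has a single production, so nothing to check there.

All predict sets are disjoint. The grammar IS LL(1).

Answer: Yes, the grammar is LL(1).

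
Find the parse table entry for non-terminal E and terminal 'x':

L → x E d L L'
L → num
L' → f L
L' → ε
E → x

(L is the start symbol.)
To find M[E, 'x'], we find productions for E where 'x' is in the predict set (PREDICT(N → α) = (FIRST(α) \ {ε}) ∪ (FOLLOW(N) if α ⇒* ε)).

E → x: PREDICT = { 'x' }
  'x' is in predict set, so this production goes in M[E, 'x']

M[E, 'x'] = E → x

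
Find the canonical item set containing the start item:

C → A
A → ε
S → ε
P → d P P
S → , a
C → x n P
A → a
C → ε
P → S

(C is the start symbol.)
First, augment the grammar with C' → C
I₀ = CLOSURE({ [C' → . C] }):
  [C' → . C] has the dot before C: add [C → . A], [C → . x n P], [C → .]
  [C → . A] has the dot before A: add [A → .], [A → . a]
No further items can be added.

I₀ = { [A → . a], [A → .], [C → . A], [C → . x n P], [C → .], [C' → . C] }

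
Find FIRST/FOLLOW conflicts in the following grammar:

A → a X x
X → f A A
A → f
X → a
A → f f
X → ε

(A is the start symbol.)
Nullable non-terminals: X.

X: nullable alternative(s) X → ε; FOLLOW(X) = { 'x' }
  X → f A A: FIRST \ {ε} = { 'f' } — disjoint from FOLLOW(X)
  X → a: FIRST \ {ε} = { 'a' } — disjoint from FOLLOW(X)
  X → ε: FIRST \ {ε} = { } — this is the only nullable alternative, skip

A has no nullable alternative, so no FIRST/FOLLOW check is needed there.

No FIRST/FOLLOW conflicts found.

Answer: No FIRST/FOLLOW conflicts.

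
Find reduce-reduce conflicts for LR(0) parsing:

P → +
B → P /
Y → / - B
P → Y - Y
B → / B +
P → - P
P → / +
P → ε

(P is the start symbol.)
A reduce-reduce conflict occurs when an LR(0) state has two complete items [A → α .] and [B → β .] — both call for a reduction, and with no lookahead the parser cannot choose between them.

Augment with P' → P and build the canonical LR(0) collection (I0 = CLOSURE({[P' → . P]}), then GOTO on every symbol after a dot until no new states appear). It has 21 states:
  I0: { [P → . +], [P → . - P], [P → . / +], [P → . Y - Y], [P → .], [P' → . P], [Y → . / - B] }  — shift, reduce
  I1: { [P → + .] }  — reduce
  I2: { [P → - . P], [P → . +], [P → . - P], [P → . / +], [P → . Y - Y], [P → .], [Y → . / - B] }  — shift, reduce
  I3: { [P → / . +], [Y → / . - B] }  — shift
  I4: { [P' → P .] }  — accept
  I5: { [P → Y . - Y] }  — shift
  I6: { [P → Y - . Y], [Y → . / - B] }  — shift
  I7: { [Y → / . - B] }  — shift
  I8: { [P → Y - Y .] }  — reduce
  I9: { [B → . / B +], [B → . P /], [P → . +], [P → . - P], [P → . / +], [P → . Y - Y], [P → .], [Y → . / - B], [Y → / - . B] }  — shift, reduce
  I10: { [B → . / B +], [B → . P /], [B → / . B +], [P → . +], [P → . - P], [P → . / +], [P → . Y - Y], [P → .], [P → / . +], [Y → . / - B], [Y → / . - B] }  — shift, reduce
  I11: { [Y → / - B .] }  — reduce
  I12: { [B → P . /] }  — shift
  I13: { [B → P / .] }  — reduce
  I14: { [P → + .], [P → / + .] }  — 2 reduces
  I15: { [B → . / B +], [B → . P /], [P → - . P], [P → . +], [P → . - P], [P → . / +], [P → . Y - Y], [P → .], [Y → . / - B], [Y → / - . B] }  — shift, reduce
  I16: { [B → / B . +] }  — shift
  I17: { [B → / B + .] }  — reduce
  I18: { [B → P . /], [P → - P .] }  — shift, reduce
  I19: { [P → / + .] }  — reduce
  I20: { [P → - P .] }  — reduce

I14 contains complete items [P → + .], [P → / + .] — reduce-reduce conflict.

Answer: Yes — I14: [P → + .] vs [P → / + .]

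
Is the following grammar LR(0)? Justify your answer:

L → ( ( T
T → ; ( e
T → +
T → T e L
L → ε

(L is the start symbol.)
No. Shift-reduce conflict between [L → .] and [L → . ( ( T]

A grammar is LR(0) if no state in the canonical LR(0) collection has:
  - both a shift item (dot before a terminal) and a complete item (shift-reduce conflict), or
  - two or more complete items (reduce-reduce conflict; the accept item [L' → L .] counts as a complete item here).

Augment with L' → L and build the canonical LR(0) collection (I0 = CLOSURE({[L' → . L]}), then GOTO on every symbol after a dot until no new states appear). It has 11 states:
  I0: { [L → . ( ( T], [L → .], [L' → . L] }  — shift, reduce
  I1: { [L → ( . ( T] }  — shift
  I2: { [L' → L .] }  — accept
  I3: { [L → ( ( . T], [T → . +], [T → . ; ( e], [T → . T e L] }  — shift
  I4: { [T → + .] }  — reduce
  I5: { [T → ; . ( e] }  — shift
  I6: { [L → ( ( T .], [T → T . e L] }  — shift, reduce
  I7: { [L → . ( ( T], [L → .], [T → T e . L] }  — shift, reduce
  I8: { [T → T e L .] }  — reduce
  I9: { [T → ; ( . e] }  — shift
  I10: { [T → ; ( e .] }  — reduce

Conflict in state I0:
  Shift-reduce conflict between [L → .] and [L → . ( ( T]
So the grammar is NOT LR(0).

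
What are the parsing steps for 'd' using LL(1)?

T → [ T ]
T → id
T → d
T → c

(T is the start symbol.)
LL(1) parsing maintains a stack (initially the start symbol over $) and the input. At each step: if the stack top is a terminal, match it against the current input token; if it is a non-terminal N, replace it with the RHS of M[N, lookahead] (the unique production whose predict set contains the lookahead).

Stack is shown with the top on the left.

Stack  Input  Action
--------------------
T $    d $    output T → d
d $    d $    match 'd'
$      $      accept

The string is accepted.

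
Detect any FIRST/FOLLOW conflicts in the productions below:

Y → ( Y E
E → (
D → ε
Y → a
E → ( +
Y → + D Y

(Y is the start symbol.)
No FIRST/FOLLOW conflicts.

A FIRST/FOLLOW conflict occurs when a non-terminal N has a nullable alternative N → β (β ⇒* ε) and another alternative N → α with FIRST(α) ∩ FOLLOW(N) ≠ ∅: on such a lookahead the parser cannot decide between expanding α and letting N vanish via β.

Nullable non-terminals: D.
D has a nullable alternative but only one production, so nothing to check.

E, Y have no nullable alternative, so no FIRST/FOLLOW check is needed there.

No FIRST/FOLLOW conflicts found.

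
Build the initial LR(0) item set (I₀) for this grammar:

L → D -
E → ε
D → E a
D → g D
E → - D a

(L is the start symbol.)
{ [D → . E a], [D → . g D], [E → . - D a], [E → .], [L → . D -], [L' → . L] }

First, augment the grammar with L' → L
I₀ = CLOSURE({ [L' → . L] }):
  [L' → . L] has the dot before L: add [L → . D -]
  [L → . D -] has the dot before D: add [D → . E a], [D → . g D]
  [D → . E a] has the dot before E: add [E → .], [E → . - D a]
No further items can be added.

I₀ = { [D → . E a], [D → . g D], [E → . - D a], [E → .], [L → . D -], [L' → . L] }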